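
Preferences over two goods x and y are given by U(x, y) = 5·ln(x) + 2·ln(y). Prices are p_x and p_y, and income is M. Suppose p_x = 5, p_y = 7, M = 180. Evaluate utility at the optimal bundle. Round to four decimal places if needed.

The MRS is (5/2)·y/x. Set MRS = p_x/p_y.
So 5·p_y·y = 2·p_x·x; combined with the budget, a share 5/7 of income goes to x.
Demand: x*(p_x,p_y,M) = 5/7·M/p_x and y* = 2/7·M/p_y.
At p_x=5, p_y=7, M=180: x* = 5/7·180/5 = 25.7143, y* = 7.3469.
Utility at the optimum: U(25.7143, 7.3469) = 20.2238.

V = 20.2238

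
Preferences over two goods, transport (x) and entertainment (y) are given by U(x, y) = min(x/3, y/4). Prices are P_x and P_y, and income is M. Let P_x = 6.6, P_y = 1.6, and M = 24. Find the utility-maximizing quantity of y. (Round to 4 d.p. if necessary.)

Leontief preferences: the optimum is at the kink where x/3 = y/4, i.e. y = (4/3)·x.
Budget: P_x·x + P_y·(4/3)·x = M, so (3·P_x + 4·P_y)·x = 3·M.
Demand: x*(P_x,P_y,M) = 3·M/(3·P_x + 4·P_y), y* = 4·M/(3·P_x + 4·P_y).
Here 3·6.6 + 4·1.6 = 26.2, giving y* = 3.6641.

y* = 3.6641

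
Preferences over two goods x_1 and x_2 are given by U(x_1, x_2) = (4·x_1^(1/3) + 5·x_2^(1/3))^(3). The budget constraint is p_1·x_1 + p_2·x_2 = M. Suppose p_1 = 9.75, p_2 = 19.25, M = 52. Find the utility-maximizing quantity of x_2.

x_2* = 1.347

MU_x_1 ∝ 4·x_1^(-2/3), MU_x_2 ∝ 5·x_2^(-2/3), so MRS = (4/5)·(x_2/x_1)^(2/3) = p_1/p_2.
Hence x_2/x_1 = ((5/4)·p_1/p_2)^(1/(2/3)), i.e. raised to the 1.5 power.
Substitute x_2 = (x_2/x_1)·x_1 into the budget: x_1* = M/(p_1 + p_2·(x_2/x_1)).
Numerically x_2/x_1 = 0.503763, so x_1* = 52/(9.75 + 19.25·0.503763) = 2.6739 and x_2* = 0.503763·2.6739 = 1.347.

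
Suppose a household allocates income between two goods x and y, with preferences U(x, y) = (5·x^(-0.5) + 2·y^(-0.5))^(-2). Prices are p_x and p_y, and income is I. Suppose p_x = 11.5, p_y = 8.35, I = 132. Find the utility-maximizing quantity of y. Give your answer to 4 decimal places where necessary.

y* = 5.1841

From the CES first-order condition, (5/2)·(y/x)^(1.5) = p_x/p_y.
Solve for the ratio: y/x = [(2/5)·p_x/p_y]^(2/3).
With the ratio pinned down, the budget gives x* = I/(p_x + p_y·(y/x)) and y* = (y/x)·x*.
Numerically y/x = 0.672018, so x* = 132/(11.5 + 8.35·0.672018) = 7.7142 and y* = 0.672018·7.7142 = 5.1841.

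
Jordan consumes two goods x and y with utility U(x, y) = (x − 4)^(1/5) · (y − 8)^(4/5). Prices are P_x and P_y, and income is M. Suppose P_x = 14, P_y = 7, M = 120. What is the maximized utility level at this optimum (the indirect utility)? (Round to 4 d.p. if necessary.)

This is Cobb-Douglas in (x−4, y−8): tangency gives 0.2·P_y·(y−8) = 0.8·P_x·(x−4).
After buying the subsistence bundle (4, 8), a share 0.2 of the remaining income goes to x: x* = 4 + 0.2·(M − 4P_x − 8P_y)/P_x.
Discretionary income = 120 − 4·14 − 8·7 = 8; x* = 4 + 0.2·8/14 = 4.1143; y* = 8 + 0.8·8/7 = 8.9143.
Utility at the optimum: U(4.1143, 8.9143) = 0.6032.

V = 0.6032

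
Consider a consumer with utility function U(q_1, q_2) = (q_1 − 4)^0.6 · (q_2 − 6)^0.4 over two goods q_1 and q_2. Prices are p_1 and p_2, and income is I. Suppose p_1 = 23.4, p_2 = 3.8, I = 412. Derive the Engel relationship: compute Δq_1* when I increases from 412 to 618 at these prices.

MRS = (3/2)·(q_2−6)/(q_1−4). Tangency with p_1/p_2 gives q_2−6 = (2/3)·(p_1/p_2)·(q_1−4).
After buying the subsistence bundle (4, 6), a share 0.6 of the remaining income goes to q_1: q_1* = 4 + 0.6·(I − 4p_1 − 6p_2)/p_1.
Discretionary income = 412 − 4·23.4 − 6·3.8 = 295.6; q_1* = 4 + 0.6·295.6/23.4 = 11.5795.
At I' = 618: q_1* = 16.8615. Change: 16.8615 − 11.5795 = 5.2821.

Δq_1* = 5.2821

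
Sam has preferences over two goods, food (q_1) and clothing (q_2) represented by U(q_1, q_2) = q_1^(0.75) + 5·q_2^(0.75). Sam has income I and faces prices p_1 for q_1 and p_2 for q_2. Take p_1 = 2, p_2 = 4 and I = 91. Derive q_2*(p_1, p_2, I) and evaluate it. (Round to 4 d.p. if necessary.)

q_2* = 22.4625

MRS = MU_q_1/MU_q_2 = (1/5)·(q_2/q_1)^(0.25). Set equal to p_1/p_2.
Hence q_2/q_1 = (5·p_1/p_2)^(1/(0.25)), i.e. raised to the 4 power.
Substitute q_2 = (q_2/q_1)·q_1 into the budget: q_1* = I/(p_1 + p_2·(q_2/q_1)).
Numerically q_2/q_1 = 39.0625, so q_1* = 91/(2 + 4·39.0625) = 0.575 and q_2* = 39.0625·0.575 = 22.4625.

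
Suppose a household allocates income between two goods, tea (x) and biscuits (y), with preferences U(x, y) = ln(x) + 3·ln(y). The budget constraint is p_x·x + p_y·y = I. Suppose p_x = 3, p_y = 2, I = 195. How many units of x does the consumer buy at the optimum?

Demand: x*(p_x,p_y,I) = 0.25·I/p_x and y* = 0.75·I/p_y.
At p_x=3, p_y=2, I=195: x* = 0.25·195/3 = 16.25.

x* = 16.25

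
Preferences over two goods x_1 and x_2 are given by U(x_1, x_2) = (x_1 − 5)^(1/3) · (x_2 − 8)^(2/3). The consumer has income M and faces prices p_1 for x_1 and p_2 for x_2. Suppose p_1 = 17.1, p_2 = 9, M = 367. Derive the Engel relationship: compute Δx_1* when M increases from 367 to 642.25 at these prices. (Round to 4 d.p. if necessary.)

Δx_1* = 5.3655

MRS = (1/2)·(x_2−8)/(x_1−5). Tangency with p_1/p_2 gives x_2−8 = 2·(p_1/p_2)·(x_1−5).
After buying the subsistence bundle (5, 8), a share 1/3 of the remaining income goes to x_1: x_1* = 5 + 1/3·(M − 5p_1 − 8p_2)/p_1.
Discretionary income = 367 − 5·17.1 − 8·9 = 209.5; x_1* = 5 + 1/3·209.5/17.1 = 9.0838.
At M' = 642.25: x_1* = 14.4493. Change: 14.4493 − 9.0838 = 5.3655.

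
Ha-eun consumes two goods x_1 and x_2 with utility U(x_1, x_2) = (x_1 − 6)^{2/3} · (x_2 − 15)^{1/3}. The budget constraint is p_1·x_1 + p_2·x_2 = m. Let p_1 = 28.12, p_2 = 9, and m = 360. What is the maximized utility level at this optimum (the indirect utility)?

V = 1.5482

After buying the subsistence bundle (6, 15), a share 2/3 of the remaining income goes to x_1: x_1* = 6 + 2/3·(m − 6p_1 − 15p_2)/p_1.
Discretionary income = 360 − 6·28.12 − 15·9 = 56.28; x_1* = 6 + 2/3·56.28/28.12 = 7.3343; x_2* = 15 + 1/3·56.28/9 = 17.0844.
Utility at the optimum: U(7.3343, 17.0844) = 1.5482.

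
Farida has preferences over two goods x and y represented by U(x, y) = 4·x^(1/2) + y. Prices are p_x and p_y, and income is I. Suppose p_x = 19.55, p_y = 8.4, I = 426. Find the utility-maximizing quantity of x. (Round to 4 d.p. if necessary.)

x* = 0.7385

MU_x = 2/√x, MU_y = 1. Tangency: 2/√x = p_x/p_y.
Solve: √x = 2·p_y/p_x, so x*(p_x,p_y) = (2·p_y/p_x)², and y* = (I − p_x·x*)/p_y.
Plugging in: x* = (2·8.4/19.55)² = 0.7385.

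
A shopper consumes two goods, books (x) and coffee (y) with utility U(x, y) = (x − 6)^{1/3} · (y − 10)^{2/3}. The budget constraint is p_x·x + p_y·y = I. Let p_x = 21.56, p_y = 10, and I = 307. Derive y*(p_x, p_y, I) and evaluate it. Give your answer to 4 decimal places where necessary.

y* = 15.176

This is Cobb-Douglas in (x−6, y−10): tangency gives 1/3·p_y·(y−10) = 2/3·p_x·(x−6).
After buying the subsistence bundle (6, 10), a share 1/3 of the remaining income goes to x: x* = 6 + 1/3·(I − 6p_x − 10p_y)/p_x.
Discretionary income = 307 − 6·21.56 − 10·10 = 77.64; y* = 10 + 2/3·77.64/10 = 15.176.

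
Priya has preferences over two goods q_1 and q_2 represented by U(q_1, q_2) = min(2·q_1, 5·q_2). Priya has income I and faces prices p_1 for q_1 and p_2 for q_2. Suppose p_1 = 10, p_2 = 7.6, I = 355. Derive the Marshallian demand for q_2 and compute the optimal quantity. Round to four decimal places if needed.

q_2* = 10.8896

With perfect complements, no substitution: consume in ratio q_1:q_2 = 5:2.
Budget: p_1·q_1 + p_2·(2/5)·q_1 = I, so (5·p_1 + 2·p_2)·q_1 = 5·I.
Demand: q_1*(p_1,p_2,I) = 5·I/(5·p_1 + 2·p_2), q_2* = 2·I/(5·p_1 + 2·p_2).
Here 5·10 + 2·7.6 = 65.2, giving q_2* = 10.8896.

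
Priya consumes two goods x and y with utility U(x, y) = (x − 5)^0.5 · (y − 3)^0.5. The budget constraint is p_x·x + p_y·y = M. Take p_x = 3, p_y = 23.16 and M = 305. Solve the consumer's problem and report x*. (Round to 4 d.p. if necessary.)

Let x' = x−5, y' = y−3. MRS = y'/x' = p_x/p_y.
After buying the subsistence bundle (5, 3), a share 0.5 of the remaining income goes to x: x* = 5 + 0.5·(M − 5p_x − 3p_y)/p_x.
Discretionary income = 305 − 5·3 − 3·23.16 = 220.52; x* = 5 + 0.5·220.52/3 = 41.7533.

x* = 41.7533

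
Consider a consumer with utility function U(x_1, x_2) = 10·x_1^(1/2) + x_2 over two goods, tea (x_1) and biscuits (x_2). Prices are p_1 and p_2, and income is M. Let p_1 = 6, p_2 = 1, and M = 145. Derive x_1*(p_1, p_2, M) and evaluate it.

MU_x_1 = 5/√x_1, MU_x_2 = 1. Tangency: 5/√x_1 = p_1/p_2.
Thus x_1* = (5·p_2/p_1)² — independent of M — with the rest of income spent on x_2.
Plugging in: x_1* = (5·1/6)² = 0.6944.

x_1* = 0.6944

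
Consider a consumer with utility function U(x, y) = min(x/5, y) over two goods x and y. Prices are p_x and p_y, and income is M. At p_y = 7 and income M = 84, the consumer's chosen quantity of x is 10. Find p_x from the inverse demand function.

Leontief preferences: the optimum is at the kink where x/5 = y/1, i.e. y = (1/5)·x.
Budget: p_x·x + p_y·(1/5)·x = M, so (5·p_x + p_y)·x = 5·M.
Demand: x*(p_x,p_y,M) = 5·M/(5·p_x + p_y), y* = M/(5·p_x + p_y).
Set x* = 10 in the demand function and solve for p_x: p_x = 7.

p_x = 7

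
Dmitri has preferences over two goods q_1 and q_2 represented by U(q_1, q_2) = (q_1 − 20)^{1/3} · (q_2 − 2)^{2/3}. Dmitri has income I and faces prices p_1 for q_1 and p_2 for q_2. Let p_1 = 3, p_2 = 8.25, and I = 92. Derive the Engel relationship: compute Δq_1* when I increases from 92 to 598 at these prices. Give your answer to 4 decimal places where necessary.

Δq_1* = 56.2222

Let q_1' = q_1−20, q_2' = q_2−2. MRS = (1/2)·q_2'/q_1' = p_1/p_2.
Substituting into the budget: q_1* = 20 + 1/3·(I − 20·p_1 − 2·p_2)/p_1, and q_2* = 2 + 2/3·(…)/p_2.
Discretionary income = 92 − 20·3 − 2·8.25 = 15.5; q_1* = 20 + 1/3·15.5/3 = 21.7222.
At I' = 598: q_1* = 77.9444. Change: 77.9444 − 21.7222 = 56.2222.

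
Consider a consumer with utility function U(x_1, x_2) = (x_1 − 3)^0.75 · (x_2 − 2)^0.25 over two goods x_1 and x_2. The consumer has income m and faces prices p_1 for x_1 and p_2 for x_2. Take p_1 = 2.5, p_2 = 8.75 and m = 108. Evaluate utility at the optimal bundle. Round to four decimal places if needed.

V = 13.8325

Let x_1' = x_1−3, x_2' = x_2−2. MRS = 3·x_2'/x_1' = p_1/p_2.
Substituting into the budget: x_1* = 3 + 0.75·(m − 3·p_1 − 2·p_2)/p_1, and x_2* = 2 + 0.25·(…)/p_2.
Discretionary income = 108 − 3·2.5 − 2·8.75 = 83; x_1* = 3 + 0.75·83/2.5 = 27.9; x_2* = 2 + 0.25·83/8.75 = 4.3714.
Utility at the optimum: U(27.9, 4.3714) = 13.8325.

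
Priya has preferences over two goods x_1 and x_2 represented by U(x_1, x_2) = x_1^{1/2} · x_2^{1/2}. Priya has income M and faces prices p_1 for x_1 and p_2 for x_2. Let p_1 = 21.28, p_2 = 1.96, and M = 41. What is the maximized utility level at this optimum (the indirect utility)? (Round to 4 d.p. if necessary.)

V = 3.1742

Tangency: MRS = x_2/x_1 = p_1/p_2.
Rearranging, p_2·x_2 = p_1·x_1. Substituting into the budget gives p_1·x_1·(1 + 1) = M.
Demand: x_1*(p_1,p_2,M) = 0.5·M/p_1 and x_2* = 0.5·M/p_2.
At p_1=21.28, p_2=1.96, M=41: x_1* = 0.5·41/21.28 = 0.9633, x_2* = 10.4592.
Utility at the optimum: U(0.9633, 10.4592) = 3.1742.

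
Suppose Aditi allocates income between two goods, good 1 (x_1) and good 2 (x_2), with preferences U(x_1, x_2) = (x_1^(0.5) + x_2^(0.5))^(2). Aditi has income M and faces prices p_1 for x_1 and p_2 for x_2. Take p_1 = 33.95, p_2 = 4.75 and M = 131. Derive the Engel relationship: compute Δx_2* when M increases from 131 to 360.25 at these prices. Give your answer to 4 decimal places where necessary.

Substitute x_2 = (x_2/x_1)·x_1 into the budget: x_1* = M/(p_1 + p_2·(x_2/x_1)).
Numerically x_2/x_1 = 51.084875, so x_1* = 131/(33.95 + 4.75·51.084875) = 0.4736 and x_2* = 51.084875·0.4736 = 24.1939.
At M' = 360.25: x_2* = 66.5333. Change: 66.5333 − 24.1939 = 42.3394.

Δx_2* = 42.3394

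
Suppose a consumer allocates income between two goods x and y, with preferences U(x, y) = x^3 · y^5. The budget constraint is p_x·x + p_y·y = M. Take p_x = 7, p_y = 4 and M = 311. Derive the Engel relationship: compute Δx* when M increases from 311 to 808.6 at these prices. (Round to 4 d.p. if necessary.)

Δx* = 26.6571

The MRS is (3/5)·y/x. Set MRS = p_x/p_y.
So 3·p_y·y = 5·p_x·x; combined with the budget, a share 0.375 of income goes to x.
Demand: x*(p_x,p_y,M) = 0.375·M/p_x and y* = 0.625·M/p_y.
At p_x=7, p_y=4, M=311: x* = 0.375·311/7 = 16.6607.
At M' = 808.6: x* = 43.3179. Change: 43.3179 − 16.6607 = 26.6571.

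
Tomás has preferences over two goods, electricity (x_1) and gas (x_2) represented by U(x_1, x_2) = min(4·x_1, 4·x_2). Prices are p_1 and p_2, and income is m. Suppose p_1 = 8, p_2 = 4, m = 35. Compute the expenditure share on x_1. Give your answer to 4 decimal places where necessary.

share on x_1 = 0.6667

Leontief preferences: the optimum is at the kink where x_1/4 = x_2/4, i.e. x_2 = x_1.
Budget: p_1·x_1 + p_2·x_1 = m, so (4·p_1 + 4·p_2)·x_1 = 4·m.
Demand: x_1*(p_1,p_2,m) = 4·m/(4·p_1 + 4·p_2), x_2* = 4·m/(4·p_1 + 4·p_2).
Here 4·8 + 4·4 = 48, giving x_1* = 2.9167 and x_2* = 2.9167.
Expenditure on x_1: 8·2.9167 = 23.3333; share = 0.6667.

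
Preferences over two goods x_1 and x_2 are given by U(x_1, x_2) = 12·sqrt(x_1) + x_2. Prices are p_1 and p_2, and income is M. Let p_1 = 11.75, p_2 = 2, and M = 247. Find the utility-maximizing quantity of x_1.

Plugging in: x_1* = (6·2/11.75)² = 1.043.

x_1* = 1.043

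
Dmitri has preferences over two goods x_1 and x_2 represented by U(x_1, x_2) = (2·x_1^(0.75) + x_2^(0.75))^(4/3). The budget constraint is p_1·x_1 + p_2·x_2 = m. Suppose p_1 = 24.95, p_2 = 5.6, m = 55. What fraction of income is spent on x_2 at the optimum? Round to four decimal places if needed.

share on x_2 = 0.8468

From the CES first-order condition, 2·(x_2/x_1)^(0.25) = p_1/p_2.
Solve for the ratio: x_2/x_1 = [(1/2)·p_1/p_2]^(4).
Substitute x_2 = (x_2/x_1)·x_1 into the budget: x_1* = m/(p_1 + p_2·(x_2/x_1)).
Numerically x_2/x_1 = 24.626921, so x_1* = 55/(24.95 + 5.6·24.626921) = 0.3377 and x_2* = 24.626921·0.3377 = 8.3168.
Expenditure on x_2: 5.6·8.3168 = 46.5741; share = 0.8468.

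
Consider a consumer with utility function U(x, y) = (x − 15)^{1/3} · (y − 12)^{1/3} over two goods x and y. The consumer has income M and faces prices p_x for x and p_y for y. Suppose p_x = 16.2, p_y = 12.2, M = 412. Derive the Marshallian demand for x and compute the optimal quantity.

x* = 15.6975

MRS = (y−12)/(x−15). Tangency with p_x/p_y gives y−12 = (p_x/p_y)·(x−15).
Substituting into the budget: x* = 15 + 0.5·(M − 15·p_x − 12·p_y)/p_x, and y* = 12 + 0.5·(…)/p_y.
Discretionary income = 412 − 15·16.2 − 12·12.2 = 22.6; x* = 15 + 0.5·22.6/16.2 = 15.6975.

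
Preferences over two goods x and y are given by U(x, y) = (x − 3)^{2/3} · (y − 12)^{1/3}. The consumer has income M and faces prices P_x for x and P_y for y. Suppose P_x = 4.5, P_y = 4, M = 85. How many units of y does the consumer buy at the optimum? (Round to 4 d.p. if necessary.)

This is Cobb-Douglas in (x−3, y−12): tangency gives 2/3·P_y·(y−12) = 1/3·P_x·(x−3).
After buying the subsistence bundle (3, 12), a share 2/3 of the remaining income goes to x: x* = 3 + 2/3·(M − 3P_x − 12P_y)/P_x.
Discretionary income = 85 − 3·4.5 − 12·4 = 23.5; y* = 12 + 1/3·23.5/4 = 13.9583.

y* = 13.9583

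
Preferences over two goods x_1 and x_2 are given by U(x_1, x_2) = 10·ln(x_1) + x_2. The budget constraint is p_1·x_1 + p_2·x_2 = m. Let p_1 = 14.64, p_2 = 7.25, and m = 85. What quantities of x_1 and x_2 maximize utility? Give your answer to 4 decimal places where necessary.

MU_x_1 = 10/x_1, MU_x_2 = 1. Tangency: 10/x_1 = p_1/p_2.
So x_1*(p_1,p_2) = 10·p_2/p_1, independent of income; and x_2* = (m − 10·p_2)/p_2.
At the given prices: x_1* = 10·7.25/14.64 = 4.9522, and x_2* = 1.7241.

x_1* = 4.9522, x_2* = 1.7241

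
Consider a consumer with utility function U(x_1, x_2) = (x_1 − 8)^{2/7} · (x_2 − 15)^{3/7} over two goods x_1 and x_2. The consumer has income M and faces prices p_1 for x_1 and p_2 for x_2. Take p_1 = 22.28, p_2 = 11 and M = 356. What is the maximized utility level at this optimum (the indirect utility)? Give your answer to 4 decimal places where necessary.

Discretionary income = 356 − 8·22.28 − 15·11 = 12.76; x_1* = 8 + 0.4·12.76/22.28 = 8.2291; x_2* = 15 + 0.6·12.76/11 = 15.696.
Utility at the optimum: U(8.2291, 15.696) = 0.5619.

V = 0.5619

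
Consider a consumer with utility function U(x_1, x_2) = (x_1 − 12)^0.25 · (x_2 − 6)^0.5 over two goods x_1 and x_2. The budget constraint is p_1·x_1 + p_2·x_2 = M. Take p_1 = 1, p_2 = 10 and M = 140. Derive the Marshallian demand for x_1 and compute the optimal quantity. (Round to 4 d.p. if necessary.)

x_1* = 34.6667

MRS = (1/2)·(x_2−6)/(x_1−12). Tangency with p_1/p_2 gives x_2−6 = 2·(p_1/p_2)·(x_1−12).
After buying the subsistence bundle (12, 6), a share 1/3 of the remaining income goes to x_1: x_1* = 12 + 1/3·(M − 12p_1 − 6p_2)/p_1.
Discretionary income = 140 − 12·1 − 6·10 = 68; x_1* = 12 + 1/3·68/1 = 34.6667.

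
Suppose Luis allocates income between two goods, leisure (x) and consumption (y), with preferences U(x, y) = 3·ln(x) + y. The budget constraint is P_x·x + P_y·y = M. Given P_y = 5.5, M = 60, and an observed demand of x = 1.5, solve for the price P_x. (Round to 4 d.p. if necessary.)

P_x = 11

MU_x = 3/x, MU_y = 1. Tangency: 3/x = P_x/P_y.
So x*(P_x,P_y) = 3·P_y/P_x, independent of income; and y* = (M − 3·P_y)/P_y.
Set x* = 1.5 in the demand function and solve for P_x: P_x = 11.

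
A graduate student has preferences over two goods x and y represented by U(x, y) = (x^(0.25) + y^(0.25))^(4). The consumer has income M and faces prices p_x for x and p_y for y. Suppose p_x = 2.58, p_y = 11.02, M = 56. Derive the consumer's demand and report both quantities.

MRS = MU_x/MU_y = (y/x)^(0.75). Set equal to p_x/p_y.
Solve for the ratio: y/x = [p_x/p_y]^(4/3).
With the ratio pinned down, the budget gives x* = M/(p_x + p_y·(y/x)) and y* = (y/x)·x*.
Numerically y/x = 0.144295, so x* = 56/(2.58 + 11.02·0.144295) = 13.4288 and y* = 0.144295·13.4288 = 1.9377.

x* = 13.4288, y* = 1.9377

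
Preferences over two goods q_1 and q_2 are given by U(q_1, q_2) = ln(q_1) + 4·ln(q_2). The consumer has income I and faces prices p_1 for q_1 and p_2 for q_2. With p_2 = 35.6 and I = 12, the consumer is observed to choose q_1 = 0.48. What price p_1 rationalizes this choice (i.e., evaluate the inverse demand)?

MU_q_1/MU_q_2 = (q_2)/(4·q_1); tangency sets this equal to p_1/p_2.
Rearranging, p_2·q_2 = 4·p_1·q_1. Substituting into the budget gives p_1·q_1·(1 + 4) = I.
Demand: q_1*(p_1,p_2,I) = 0.2·I/p_1 and q_2* = 0.8·I/p_2.
Set q_1* = 0.48 in the demand function and solve for p_1: p_1 = 5.

p_1 = 5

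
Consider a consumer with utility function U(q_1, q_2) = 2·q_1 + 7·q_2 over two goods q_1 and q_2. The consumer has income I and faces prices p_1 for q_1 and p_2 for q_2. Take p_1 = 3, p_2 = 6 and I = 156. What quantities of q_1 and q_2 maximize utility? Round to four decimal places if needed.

q_2 gives more utility per dollar, so spend all income on q_2: q_2* = I/p_2, q_1* = 0.
Numerically: q_1* = 0, q_2* = 26.

q_1* = 0, q_2* = 26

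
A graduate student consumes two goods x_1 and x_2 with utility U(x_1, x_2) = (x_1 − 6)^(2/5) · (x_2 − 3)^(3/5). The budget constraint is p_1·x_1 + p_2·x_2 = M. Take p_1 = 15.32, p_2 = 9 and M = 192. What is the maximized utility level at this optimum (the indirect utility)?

V = 3.3486

MRS = (2/3)·(x_2−3)/(x_1−6). Tangency with p_1/p_2 gives x_2−3 = (3/2)·(p_1/p_2)·(x_1−6).
Substituting into the budget: x_1* = 6 + 0.4·(M − 6·p_1 − 3·p_2)/p_1, and x_2* = 3 + 0.6·(…)/p_2.
Discretionary income = 192 − 6·15.32 − 3·9 = 73.08; x_1* = 6 + 0.4·73.08/15.32 = 7.9081; x_2* = 3 + 0.6·73.08/9 = 7.872.
Utility at the optimum: U(7.9081, 7.872) = 3.3486.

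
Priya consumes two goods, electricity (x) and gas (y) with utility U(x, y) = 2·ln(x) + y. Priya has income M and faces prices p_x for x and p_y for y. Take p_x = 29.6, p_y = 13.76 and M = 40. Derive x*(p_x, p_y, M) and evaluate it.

x* = 0.9297

Set MRS = p_x/p_y: (2/x)/1 = p_x/p_y.
So x*(p_x,p_y) = 2·p_y/p_x, independent of income; and y* = (M − 2·p_y)/p_y.
At the given prices: x* = 2·13.76/29.6 = 0.9297.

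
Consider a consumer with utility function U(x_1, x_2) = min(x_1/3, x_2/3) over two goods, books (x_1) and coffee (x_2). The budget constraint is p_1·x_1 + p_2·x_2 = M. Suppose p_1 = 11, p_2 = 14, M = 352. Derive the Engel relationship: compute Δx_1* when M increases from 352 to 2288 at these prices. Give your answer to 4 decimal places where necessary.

With perfect complements, no substitution: consume in ratio x_1:x_2 = 3:3.
Budget: p_1·x_1 + p_2·x_1 = M, so (3·p_1 + 3·p_2)·x_1 = 3·M.
Demand: x_1*(p_1,p_2,M) = 3·M/(3·p_1 + 3·p_2), x_2* = 3·M/(3·p_1 + 3·p_2).
Here 3·11 + 3·14 = 75, giving x_1* = 14.08.
At M' = 2288: x_1* = 91.52. Change: 91.52 − 14.08 = 77.44.

Δx_1* = 77.44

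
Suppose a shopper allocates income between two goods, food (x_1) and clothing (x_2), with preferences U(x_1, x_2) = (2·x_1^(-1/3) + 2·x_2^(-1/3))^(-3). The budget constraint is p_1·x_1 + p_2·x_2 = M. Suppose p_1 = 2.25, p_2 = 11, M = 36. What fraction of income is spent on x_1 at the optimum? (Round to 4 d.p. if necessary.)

MRS = MU_x_1/MU_x_2 = (x_2/x_1)^(4/3). Set equal to p_1/p_2.
Hence x_2/x_1 = (p_1/p_2)^(1/(4/3)), i.e. raised to the 0.75 power.
Substitute x_2 = (x_2/x_1)·x_1 into the budget: x_1* = M/(p_1 + p_2·(x_2/x_1)).
Numerically x_2/x_1 = 0.304153, so x_1* = 36/(2.25 + 11·0.304153) = 6.4335 and x_2* = 0.304153·6.4335 = 1.9568.
Expenditure on x_1: 2.25·6.4335 = 14.4754; share = 0.4021.

share on x_1 = 0.4021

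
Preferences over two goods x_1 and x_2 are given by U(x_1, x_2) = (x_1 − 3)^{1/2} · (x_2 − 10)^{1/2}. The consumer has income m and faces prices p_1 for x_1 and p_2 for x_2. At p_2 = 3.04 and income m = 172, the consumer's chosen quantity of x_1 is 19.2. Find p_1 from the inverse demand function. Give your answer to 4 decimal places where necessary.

Let x_1' = x_1−3, x_2' = x_2−10. MRS = x_2'/x_1' = p_1/p_2.
Substituting into the budget: x_1* = 3 + 0.5·(m − 3·p_1 − 10·p_2)/p_1, and x_2* = 10 + 0.5·(…)/p_2.
Set x_1* = 19.2 in the demand function and solve for p_1: p_1 = 4.

p_1 = 4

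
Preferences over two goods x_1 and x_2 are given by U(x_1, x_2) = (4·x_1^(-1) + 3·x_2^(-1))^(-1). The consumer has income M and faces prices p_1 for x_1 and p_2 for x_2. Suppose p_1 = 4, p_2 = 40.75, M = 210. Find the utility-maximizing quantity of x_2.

MRS = MU_x_1/MU_x_2 = (4/3)·(x_2/x_1)^(2). Set equal to p_1/p_2.
Hence x_2/x_1 = ((3/4)·p_1/p_2)^(1/(2)), i.e. raised to the 0.5 power.
With the ratio pinned down, the budget gives x_1* = M/(p_1 + p_2·(x_2/x_1)) and x_2* = (x_2/x_1)·x_1*.
Numerically x_2/x_1 = 0.271329, so x_1* = 210/(4 + 40.75·0.271329) = 13.9473 and x_2* = 0.271329·13.9473 = 3.7843.

x_2* = 3.7843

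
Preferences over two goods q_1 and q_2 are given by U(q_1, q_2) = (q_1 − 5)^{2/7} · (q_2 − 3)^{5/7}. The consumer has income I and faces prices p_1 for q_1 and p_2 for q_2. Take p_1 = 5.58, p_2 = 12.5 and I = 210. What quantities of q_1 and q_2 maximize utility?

q_1* = 12.404, q_2* = 11.2629

MRS = (2/5)·(q_2−3)/(q_1−5). Tangency with p_1/p_2 gives q_2−3 = (5/2)·(p_1/p_2)·(q_1−5).
Substituting into the budget: q_1* = 5 + 2/7·(I − 5·p_1 − 3·p_2)/p_1, and q_2* = 3 + 5/7·(…)/p_2.
Discretionary income = 210 − 5·5.58 − 3·12.5 = 144.6; q_1* = 5 + 2/7·144.6/5.58 = 12.404; q_2* = 3 + 5/7·144.6/12.5 = 11.2629.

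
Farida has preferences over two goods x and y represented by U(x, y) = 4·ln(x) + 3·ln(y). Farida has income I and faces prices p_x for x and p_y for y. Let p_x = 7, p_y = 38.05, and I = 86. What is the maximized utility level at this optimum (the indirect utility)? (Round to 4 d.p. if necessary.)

At p_x=7, p_y=38.05, I=86: x* = 4/7·86/7 = 7.0204, y* = 0.9687.
Utility at the optimum: U(7.0204, 0.9687) = 7.6997.

V = 7.6997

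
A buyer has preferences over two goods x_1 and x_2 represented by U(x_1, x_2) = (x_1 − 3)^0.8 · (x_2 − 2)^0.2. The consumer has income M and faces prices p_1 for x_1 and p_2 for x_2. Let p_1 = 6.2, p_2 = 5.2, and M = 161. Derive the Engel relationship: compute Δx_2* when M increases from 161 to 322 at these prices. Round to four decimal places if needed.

Δx_2* = 6.1923

MRS = 4·(x_2−2)/(x_1−3). Tangency with p_1/p_2 gives x_2−2 = (1/4)·(p_1/p_2)·(x_1−3).
After buying the subsistence bundle (3, 2), a share 0.8 of the remaining income goes to x_1: x_1* = 3 + 0.8·(M − 3p_1 − 2p_2)/p_1.
Discretionary income = 161 − 3·6.2 − 2·5.2 = 132; x_2* = 2 + 0.2·132/5.2 = 7.0769.
At M' = 322: x_2* = 13.2692. Change: 13.2692 − 7.0769 = 6.1923.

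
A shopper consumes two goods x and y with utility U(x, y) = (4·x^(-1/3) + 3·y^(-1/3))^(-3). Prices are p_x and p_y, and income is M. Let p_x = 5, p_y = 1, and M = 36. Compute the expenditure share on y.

share on y = 0.3502

From the CES first-order condition, (4/3)·(y/x)^(4/3) = p_x/p_y.
Hence y/x = ((3/4)·p_x/p_y)^(1/(4/3)), i.e. raised to the 0.75 power.
Substitute y = (y/x)·x into the budget: x* = M/(p_x + p_y·(y/x)).
Numerically y/x = 2.694781, so x* = 36/(5 + 1·2.694781) = 4.6785 and y* = 2.694781·4.6785 = 12.6075.
Expenditure on y: 1·12.6075 = 12.6075; share = 0.3502.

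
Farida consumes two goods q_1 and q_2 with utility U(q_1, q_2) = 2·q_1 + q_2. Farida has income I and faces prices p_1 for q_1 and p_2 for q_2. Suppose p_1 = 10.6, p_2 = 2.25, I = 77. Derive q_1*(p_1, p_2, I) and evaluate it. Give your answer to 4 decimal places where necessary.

q_1* = 0

Linear utility — the consumer picks whichever good has higher MU/price: 2/10.6 = 0.1887 vs 1/2.25 = 0.4444.
q_2 gives more utility per dollar, so spend all income on q_2: q_2* = I/p_2, q_1* = 0.
Numerically: q_1* = 0, q_2* = 34.2222.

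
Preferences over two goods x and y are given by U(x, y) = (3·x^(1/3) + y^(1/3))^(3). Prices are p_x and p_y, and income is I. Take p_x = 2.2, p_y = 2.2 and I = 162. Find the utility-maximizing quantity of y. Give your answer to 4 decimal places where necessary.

y* = 11.8842

From the CES first-order condition, 3·(y/x)^(2/3) = p_x/p_y.
Solve for the ratio: y/x = [(1/3)·p_x/p_y]^(1.5).
With the ratio pinned down, the budget gives x* = I/(p_x + p_y·(y/x)) and y* = (y/x)·x*.
Numerically y/x = 0.19245, so x* = 162/(2.2 + 2.2·0.19245) = 61.7522 and y* = 0.19245·61.7522 = 11.8842.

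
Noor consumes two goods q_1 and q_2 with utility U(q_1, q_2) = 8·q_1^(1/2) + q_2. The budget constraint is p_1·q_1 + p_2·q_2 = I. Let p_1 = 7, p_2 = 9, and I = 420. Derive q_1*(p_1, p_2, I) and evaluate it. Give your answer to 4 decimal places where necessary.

Utility is quasi-linear in q_2; the FOC for q_1 is 4/√q_1 = p_1/p_2.
Solve: √q_1 = 4·p_2/p_1, so q_1*(p_1,p_2) = (4·p_2/p_1)², and q_2* = (I − p_1·q_1*)/p_2.
Plugging in: q_1* = (4·9/7)² = 26.449.

q_1* = 26.449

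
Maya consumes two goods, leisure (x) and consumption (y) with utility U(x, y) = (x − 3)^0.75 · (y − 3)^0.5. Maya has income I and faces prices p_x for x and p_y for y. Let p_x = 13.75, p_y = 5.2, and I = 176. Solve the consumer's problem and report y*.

y* = 12.1654

Substituting into the budget: x* = 3 + 0.6·(I − 3·p_x − 3·p_y)/p_x, and y* = 3 + 0.4·(…)/p_y.
Discretionary income = 176 − 3·13.75 − 3·5.2 = 119.15; y* = 3 + 0.4·119.15/5.2 = 12.1654.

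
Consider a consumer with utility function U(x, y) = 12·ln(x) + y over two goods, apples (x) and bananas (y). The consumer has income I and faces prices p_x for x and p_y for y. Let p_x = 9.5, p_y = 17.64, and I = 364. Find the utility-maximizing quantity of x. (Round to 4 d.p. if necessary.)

x* = 22.2821

MU_x = 12/x, MU_y = 1. Tangency: 12/x = p_x/p_y.
So x*(p_x,p_y) = 12·p_y/p_x, independent of income; and y* = (I − 12·p_y)/p_y.
At the given prices: x* = 12·17.64/9.5 = 22.2821.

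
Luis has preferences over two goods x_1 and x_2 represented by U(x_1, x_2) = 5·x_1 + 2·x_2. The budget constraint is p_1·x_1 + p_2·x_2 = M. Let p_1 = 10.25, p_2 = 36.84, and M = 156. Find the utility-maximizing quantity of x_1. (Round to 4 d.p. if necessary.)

x_1* = 15.2195

x_1 gives more utility per dollar, so spend all income on x_1: x_1* = M/p_1, x_2* = 0.
Numerically: x_1* = 15.2195, x_2* = 0.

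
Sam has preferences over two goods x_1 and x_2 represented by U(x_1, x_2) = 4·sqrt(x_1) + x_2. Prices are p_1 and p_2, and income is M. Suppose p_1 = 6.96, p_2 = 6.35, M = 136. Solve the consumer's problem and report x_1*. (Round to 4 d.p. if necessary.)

Utility is quasi-linear in x_2; the FOC for x_1 is 2/√x_1 = p_1/p_2.
Thus x_1* = (2·p_2/p_1)² — independent of M — with the rest of income spent on x_2.
Plugging in: x_1* = (2·6.35/6.96)² = 3.3296.

x_1* = 3.3296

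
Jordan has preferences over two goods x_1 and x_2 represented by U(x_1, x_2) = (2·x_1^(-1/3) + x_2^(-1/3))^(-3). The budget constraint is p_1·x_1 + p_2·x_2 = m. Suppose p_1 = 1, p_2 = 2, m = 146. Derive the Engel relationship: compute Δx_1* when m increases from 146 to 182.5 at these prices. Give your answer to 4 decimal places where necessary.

Δx_1* = 21.3812

MRS = MU_x_1/MU_x_2 = 2·(x_2/x_1)^(4/3). Set equal to p_1/p_2.
Solve for the ratio: x_2/x_1 = [(1/2)·p_1/p_2]^(0.75).
With the ratio pinned down, the budget gives x_1* = m/(p_1 + p_2·(x_2/x_1)) and x_2* = (x_2/x_1)·x_1*.
Numerically x_2/x_1 = 0.353553, so x_1* = 146/(1 + 2·0.353553) = 85.5248.
At m' = 182.5: x_1* = 106.906. Change: 106.906 − 85.5248 = 21.3812.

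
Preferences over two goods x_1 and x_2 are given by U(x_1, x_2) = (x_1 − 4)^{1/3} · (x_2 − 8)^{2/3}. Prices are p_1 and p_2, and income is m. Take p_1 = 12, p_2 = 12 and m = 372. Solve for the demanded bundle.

x_1* = 10.3333, x_2* = 20.6667

MRS = (1/2)·(x_2−8)/(x_1−4). Tangency with p_1/p_2 gives x_2−8 = 2·(p_1/p_2)·(x_1−4).
After buying the subsistence bundle (4, 8), a share 1/3 of the remaining income goes to x_1: x_1* = 4 + 1/3·(m − 4p_1 − 8p_2)/p_1.
Discretionary income = 372 − 4·12 − 8·12 = 228; x_1* = 4 + 1/3·228/12 = 10.3333; x_2* = 8 + 2/3·228/12 = 20.6667.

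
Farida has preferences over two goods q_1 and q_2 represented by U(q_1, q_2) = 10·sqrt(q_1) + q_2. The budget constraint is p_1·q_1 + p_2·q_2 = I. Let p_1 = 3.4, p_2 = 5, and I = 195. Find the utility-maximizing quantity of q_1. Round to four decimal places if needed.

q_1* = 54.0657

MU_q_1 = 5/√q_1, MU_q_2 = 1. Tangency: 5/√q_1 = p_1/p_2.
Solve: √q_1 = 5·p_2/p_1, so q_1*(p_1,p_2) = (5·p_2/p_1)², and q_2* = (I − p_1·q_1*)/p_2.
Plugging in: q_1* = (5·5/3.4)² = 54.0657.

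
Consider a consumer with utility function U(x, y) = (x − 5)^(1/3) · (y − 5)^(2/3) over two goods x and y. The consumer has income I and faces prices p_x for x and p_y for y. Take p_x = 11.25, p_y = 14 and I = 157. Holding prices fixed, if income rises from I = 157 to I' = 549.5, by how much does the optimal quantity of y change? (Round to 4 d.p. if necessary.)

Let x' = x−5, y' = y−5. MRS = (1/2)·y'/x' = p_x/p_y.
After buying the subsistence bundle (5, 5), a share 1/3 of the remaining income goes to x: x* = 5 + 1/3·(I − 5p_x − 5p_y)/p_x.
Discretionary income = 157 − 5·11.25 − 5·14 = 30.75; y* = 5 + 2/3·30.75/14 = 6.4643.
At I' = 549.5: y* = 25.1548. Change: 25.1548 − 6.4643 = 18.6905.

Δy* = 18.6905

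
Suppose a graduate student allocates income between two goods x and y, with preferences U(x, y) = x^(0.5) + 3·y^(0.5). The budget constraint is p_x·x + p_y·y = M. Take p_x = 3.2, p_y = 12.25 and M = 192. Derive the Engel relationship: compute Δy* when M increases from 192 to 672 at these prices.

From the CES first-order condition, (1/3)·(y/x)^(0.5) = p_x/p_y.
Hence y/x = (3·p_x/p_y)^(1/(0.5)), i.e. raised to the 2 power.
With the ratio pinned down, the budget gives x* = M/(p_x + p_y·(y/x)) and y* = (y/x)·x*.
Numerically y/x = 0.614144, so x* = 192/(3.2 + 12.25·0.614144) = 17.905 and y* = 0.614144·17.905 = 10.9962.
At M' = 672: y* = 38.4869. Change: 38.4869 − 10.9962 = 27.4906.

Δy* = 27.4906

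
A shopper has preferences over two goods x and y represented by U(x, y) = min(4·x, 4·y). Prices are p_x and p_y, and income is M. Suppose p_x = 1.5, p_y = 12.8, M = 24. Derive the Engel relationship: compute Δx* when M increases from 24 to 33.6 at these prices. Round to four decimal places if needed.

With perfect complements, no substitution: consume in ratio x:y = 4:4.
Budget: p_x·x + p_y·x = M, so (4·p_x + 4·p_y)·x = 4·M.
Demand: x*(p_x,p_y,M) = 4·M/(4·p_x + 4·p_y), y* = 4·M/(4·p_x + 4·p_y).
Here 4·1.5 + 4·12.8 = 57.2, giving x* = 1.6783.
At M' = 33.6: x* = 2.3497. Change: 2.3497 − 1.6783 = 0.6713.

Δx* = 0.6713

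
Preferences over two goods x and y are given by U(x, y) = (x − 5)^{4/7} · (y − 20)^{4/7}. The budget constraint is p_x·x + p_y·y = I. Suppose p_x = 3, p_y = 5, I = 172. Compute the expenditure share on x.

share on x = 0.2529

After buying the subsistence bundle (5, 20), a share 0.5 of the remaining income goes to x: x* = 5 + 0.5·(I − 5p_x − 20p_y)/p_x.
Discretionary income = 172 − 5·3 − 20·5 = 57; x* = 5 + 0.5·57/3 = 14.5; y* = 20 + 0.5·57/5 = 25.7.
Expenditure on x: 3·14.5 = 43.5; share = 0.2529.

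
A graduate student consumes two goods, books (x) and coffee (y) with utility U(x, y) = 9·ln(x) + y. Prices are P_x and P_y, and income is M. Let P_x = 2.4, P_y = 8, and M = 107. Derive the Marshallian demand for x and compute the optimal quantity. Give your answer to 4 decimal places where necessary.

x* = 30

Set MRS = P_x/P_y: (9/x)/1 = P_x/P_y.
So x*(P_x,P_y) = 9·P_y/P_x, independent of income; and y* = (M − 9·P_y)/P_y.
At the given prices: x* = 9·8/2.4 = 30.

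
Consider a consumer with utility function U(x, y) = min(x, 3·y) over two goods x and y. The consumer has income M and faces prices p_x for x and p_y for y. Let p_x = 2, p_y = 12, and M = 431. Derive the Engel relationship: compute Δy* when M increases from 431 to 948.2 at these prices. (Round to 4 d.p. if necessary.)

Δy* = 28.7333

With perfect complements, no substitution: consume in ratio x:y = 3:1.
Budget: p_x·x + p_y·(1/3)·x = M, so (3·p_x + p_y)·x = 3·M.
Demand: x*(p_x,p_y,M) = 3·M/(3·p_x + p_y), y* = M/(3·p_x + p_y).
Here 3·2 + 12 = 18, giving y* = 23.9444.
At M' = 948.2: y* = 52.6778. Change: 52.6778 − 23.9444 = 28.7333.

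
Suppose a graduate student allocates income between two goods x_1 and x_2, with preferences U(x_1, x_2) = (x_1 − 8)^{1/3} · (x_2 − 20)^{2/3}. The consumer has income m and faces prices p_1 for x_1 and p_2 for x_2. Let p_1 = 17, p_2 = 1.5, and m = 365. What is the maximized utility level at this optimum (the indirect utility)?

V = 31.2518

Let x_1' = x_1−8, x_2' = x_2−20. MRS = (1/2)·x_2'/x_1' = p_1/p_2.
After buying the subsistence bundle (8, 20), a share 1/3 of the remaining income goes to x_1: x_1* = 8 + 1/3·(m − 8p_1 − 20p_2)/p_1.
Discretionary income = 365 − 8·17 − 20·1.5 = 199; x_1* = 8 + 1/3·199/17 = 11.902; x_2* = 20 + 2/3·199/1.5 = 108.4444.
Utility at the optimum: U(11.902, 108.4444) = 31.2518.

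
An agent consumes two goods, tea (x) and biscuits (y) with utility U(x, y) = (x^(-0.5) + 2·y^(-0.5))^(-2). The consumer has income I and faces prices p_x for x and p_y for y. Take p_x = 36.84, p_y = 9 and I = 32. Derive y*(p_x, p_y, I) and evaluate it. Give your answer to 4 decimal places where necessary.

y* = 1.7709

MRS = MU_x/MU_y = (1/2)·(y/x)^(1.5). Set equal to p_x/p_y.
Hence y/x = (2·p_x/p_y)^(1/(1.5)), i.e. raised to the 2/3 power.
Substitute y = (y/x)·x into the budget: x* = I/(p_x + p_y·(y/x)).
Numerically y/x = 4.061983, so x* = 32/(36.84 + 9·4.061983) = 0.436 and y* = 4.061983·0.436 = 1.7709.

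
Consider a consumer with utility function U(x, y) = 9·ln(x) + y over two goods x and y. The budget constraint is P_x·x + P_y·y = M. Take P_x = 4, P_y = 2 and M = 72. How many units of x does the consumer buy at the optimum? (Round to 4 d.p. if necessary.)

x* = 4.5

So x*(P_x,P_y) = 9·P_y/P_x, independent of income; and y* = (M − 9·P_y)/P_y.
At the given prices: x* = 9·2/4 = 4.5.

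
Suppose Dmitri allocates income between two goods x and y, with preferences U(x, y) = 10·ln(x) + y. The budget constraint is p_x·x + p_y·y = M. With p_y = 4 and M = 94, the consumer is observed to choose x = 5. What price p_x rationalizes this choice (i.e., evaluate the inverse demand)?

Set MRS = p_x/p_y: (10/x)/1 = p_x/p_y.
So x*(p_x,p_y) = 10·p_y/p_x, independent of income; and y* = (M − 10·p_y)/p_y.
Set x* = 5 in the demand function and solve for p_x: p_x = 8.

p_x = 8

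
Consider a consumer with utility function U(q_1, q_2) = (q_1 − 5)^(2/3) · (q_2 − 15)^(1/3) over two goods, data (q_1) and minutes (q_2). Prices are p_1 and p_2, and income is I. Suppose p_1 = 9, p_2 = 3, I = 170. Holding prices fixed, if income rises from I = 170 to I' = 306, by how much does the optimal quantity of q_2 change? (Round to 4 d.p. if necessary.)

After buying the subsistence bundle (5, 15), a share 2/3 of the remaining income goes to q_1: q_1* = 5 + 2/3·(I − 5p_1 − 15p_2)/p_1.
Discretionary income = 170 − 5·9 − 15·3 = 80; q_2* = 15 + 1/3·80/3 = 23.8889.
At I' = 306: q_2* = 39. Change: 39 − 23.8889 = 15.1111.

Δq_2* = 15.1111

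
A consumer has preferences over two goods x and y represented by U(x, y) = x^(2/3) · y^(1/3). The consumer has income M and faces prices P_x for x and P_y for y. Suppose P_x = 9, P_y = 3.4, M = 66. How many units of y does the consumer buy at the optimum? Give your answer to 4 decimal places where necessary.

y* = 6.4706

MU_x/MU_y = (2/3·y)/(1/3·x); tangency sets this equal to P_x/P_y.
So 2/3·P_y·y = 1/3·P_x·x; combined with the budget, a share 2/3 of income goes to x.
Demand: x*(P_x,P_y,M) = 2/3·M/P_x and y* = 1/3·M/P_y.
At P_x=9, P_y=3.4, M=66: y* = 1/3·66/3.4 = 6.4706.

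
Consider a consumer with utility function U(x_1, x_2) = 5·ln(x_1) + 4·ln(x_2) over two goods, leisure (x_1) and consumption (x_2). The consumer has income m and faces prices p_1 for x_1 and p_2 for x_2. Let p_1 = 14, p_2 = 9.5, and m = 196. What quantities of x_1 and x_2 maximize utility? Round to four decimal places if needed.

x_1* = 7.7778, x_2* = 9.1696

At p_1=14, p_2=9.5, m=196: x_1* = 5/9·196/14 = 7.7778, x_2* = 9.1696.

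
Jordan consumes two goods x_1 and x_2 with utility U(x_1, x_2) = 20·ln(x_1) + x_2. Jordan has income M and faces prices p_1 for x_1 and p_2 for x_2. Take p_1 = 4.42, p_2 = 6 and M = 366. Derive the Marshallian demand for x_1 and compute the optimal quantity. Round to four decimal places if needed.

x_1* = 27.1493

Set MRS = p_1/p_2: (20/x_1)/1 = p_1/p_2.
So x_1*(p_1,p_2) = 20·p_2/p_1, independent of income; and x_2* = (M − 20·p_2)/p_2.
At the given prices: x_1* = 20·6/4.42 = 27.1493.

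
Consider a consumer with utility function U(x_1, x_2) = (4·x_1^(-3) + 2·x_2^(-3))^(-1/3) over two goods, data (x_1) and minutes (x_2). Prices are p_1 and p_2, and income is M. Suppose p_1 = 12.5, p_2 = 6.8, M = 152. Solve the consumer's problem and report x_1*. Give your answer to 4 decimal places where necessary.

x_1* = 7.934

MU_x_1 ∝ 4·x_1^(-4), MU_x_2 ∝ 2·x_2^(-4), so MRS = 2·(x_2/x_1)^(4) = p_1/p_2.
Hence x_2/x_1 = ((1/2)·p_1/p_2)^(1/(4)), i.e. raised to the 0.25 power.
Substitute x_2 = (x_2/x_1)·x_1 into the budget: x_1* = M/(p_1 + p_2·(x_2/x_1)).
Numerically x_2/x_1 = 0.979135, so x_1* = 152/(12.5 + 6.8·0.979135) = 7.934.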